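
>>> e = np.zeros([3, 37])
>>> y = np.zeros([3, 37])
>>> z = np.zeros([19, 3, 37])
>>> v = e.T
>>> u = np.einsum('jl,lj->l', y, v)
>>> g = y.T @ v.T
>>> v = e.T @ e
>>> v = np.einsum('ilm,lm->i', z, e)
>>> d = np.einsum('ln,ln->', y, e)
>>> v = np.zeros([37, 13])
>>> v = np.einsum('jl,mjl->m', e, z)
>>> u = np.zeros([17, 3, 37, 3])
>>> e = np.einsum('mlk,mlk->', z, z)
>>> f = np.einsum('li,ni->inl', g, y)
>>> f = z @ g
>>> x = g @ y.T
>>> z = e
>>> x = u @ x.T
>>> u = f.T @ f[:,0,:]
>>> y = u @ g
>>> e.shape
()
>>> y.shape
(37, 3, 37)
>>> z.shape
()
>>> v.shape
(19,)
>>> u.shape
(37, 3, 37)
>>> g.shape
(37, 37)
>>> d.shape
()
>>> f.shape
(19, 3, 37)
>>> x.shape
(17, 3, 37, 37)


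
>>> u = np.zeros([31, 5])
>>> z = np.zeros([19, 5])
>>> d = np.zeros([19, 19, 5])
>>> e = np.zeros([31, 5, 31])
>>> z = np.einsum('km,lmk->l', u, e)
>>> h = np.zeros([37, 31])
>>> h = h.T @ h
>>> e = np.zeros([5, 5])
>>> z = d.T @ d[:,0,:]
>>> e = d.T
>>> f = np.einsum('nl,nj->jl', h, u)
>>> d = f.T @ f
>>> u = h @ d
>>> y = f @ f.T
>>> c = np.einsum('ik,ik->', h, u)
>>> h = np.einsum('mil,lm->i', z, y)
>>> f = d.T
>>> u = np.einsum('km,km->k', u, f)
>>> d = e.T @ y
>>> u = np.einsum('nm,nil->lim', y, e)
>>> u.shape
(19, 19, 5)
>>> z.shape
(5, 19, 5)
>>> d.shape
(19, 19, 5)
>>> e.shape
(5, 19, 19)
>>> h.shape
(19,)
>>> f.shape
(31, 31)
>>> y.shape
(5, 5)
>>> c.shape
()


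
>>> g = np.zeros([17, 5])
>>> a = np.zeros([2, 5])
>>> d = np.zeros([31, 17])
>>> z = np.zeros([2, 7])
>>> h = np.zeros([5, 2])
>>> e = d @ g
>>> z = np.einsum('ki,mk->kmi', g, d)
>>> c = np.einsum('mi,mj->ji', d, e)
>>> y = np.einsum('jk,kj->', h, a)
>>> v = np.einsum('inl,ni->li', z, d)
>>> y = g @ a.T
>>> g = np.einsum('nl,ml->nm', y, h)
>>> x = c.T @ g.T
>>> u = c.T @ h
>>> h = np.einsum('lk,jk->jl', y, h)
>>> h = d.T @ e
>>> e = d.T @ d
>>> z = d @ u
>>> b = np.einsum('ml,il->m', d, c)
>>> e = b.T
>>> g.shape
(17, 5)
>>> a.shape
(2, 5)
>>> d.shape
(31, 17)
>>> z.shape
(31, 2)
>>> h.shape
(17, 5)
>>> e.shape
(31,)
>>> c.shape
(5, 17)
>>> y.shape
(17, 2)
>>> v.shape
(5, 17)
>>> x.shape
(17, 17)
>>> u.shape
(17, 2)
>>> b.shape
(31,)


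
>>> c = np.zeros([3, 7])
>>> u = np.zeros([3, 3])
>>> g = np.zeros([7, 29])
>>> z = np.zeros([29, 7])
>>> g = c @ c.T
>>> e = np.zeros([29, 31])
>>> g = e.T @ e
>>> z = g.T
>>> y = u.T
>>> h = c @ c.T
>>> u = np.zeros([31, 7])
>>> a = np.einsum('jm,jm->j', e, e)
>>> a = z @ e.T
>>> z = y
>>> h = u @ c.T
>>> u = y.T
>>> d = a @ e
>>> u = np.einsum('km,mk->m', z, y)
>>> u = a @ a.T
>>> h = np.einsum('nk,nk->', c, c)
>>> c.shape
(3, 7)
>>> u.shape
(31, 31)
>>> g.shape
(31, 31)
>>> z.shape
(3, 3)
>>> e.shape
(29, 31)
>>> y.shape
(3, 3)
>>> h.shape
()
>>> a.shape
(31, 29)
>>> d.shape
(31, 31)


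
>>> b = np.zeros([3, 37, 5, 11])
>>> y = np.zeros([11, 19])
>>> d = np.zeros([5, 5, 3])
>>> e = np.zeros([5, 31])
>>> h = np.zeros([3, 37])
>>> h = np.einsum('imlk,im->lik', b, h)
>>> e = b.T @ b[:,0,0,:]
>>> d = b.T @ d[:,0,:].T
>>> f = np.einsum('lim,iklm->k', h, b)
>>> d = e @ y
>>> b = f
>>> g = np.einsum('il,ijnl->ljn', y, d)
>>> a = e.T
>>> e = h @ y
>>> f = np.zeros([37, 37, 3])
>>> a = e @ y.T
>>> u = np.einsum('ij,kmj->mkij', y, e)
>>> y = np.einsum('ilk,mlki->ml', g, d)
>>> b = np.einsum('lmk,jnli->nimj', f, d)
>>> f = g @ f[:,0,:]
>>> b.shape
(5, 19, 37, 11)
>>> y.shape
(11, 5)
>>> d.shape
(11, 5, 37, 19)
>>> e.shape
(5, 3, 19)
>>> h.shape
(5, 3, 11)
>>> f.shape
(19, 5, 3)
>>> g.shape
(19, 5, 37)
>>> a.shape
(5, 3, 11)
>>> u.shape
(3, 5, 11, 19)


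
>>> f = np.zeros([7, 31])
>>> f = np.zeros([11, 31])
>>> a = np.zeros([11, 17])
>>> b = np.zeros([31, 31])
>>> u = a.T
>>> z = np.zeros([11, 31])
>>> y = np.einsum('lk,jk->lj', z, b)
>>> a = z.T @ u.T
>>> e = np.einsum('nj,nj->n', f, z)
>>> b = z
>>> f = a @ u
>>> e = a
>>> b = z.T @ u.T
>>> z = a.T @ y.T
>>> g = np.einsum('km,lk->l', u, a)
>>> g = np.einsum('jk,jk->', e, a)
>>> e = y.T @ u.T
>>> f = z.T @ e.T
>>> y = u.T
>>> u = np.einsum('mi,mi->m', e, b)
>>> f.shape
(11, 31)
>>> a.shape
(31, 17)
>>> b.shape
(31, 17)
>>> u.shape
(31,)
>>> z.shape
(17, 11)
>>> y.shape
(11, 17)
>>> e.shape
(31, 17)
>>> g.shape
()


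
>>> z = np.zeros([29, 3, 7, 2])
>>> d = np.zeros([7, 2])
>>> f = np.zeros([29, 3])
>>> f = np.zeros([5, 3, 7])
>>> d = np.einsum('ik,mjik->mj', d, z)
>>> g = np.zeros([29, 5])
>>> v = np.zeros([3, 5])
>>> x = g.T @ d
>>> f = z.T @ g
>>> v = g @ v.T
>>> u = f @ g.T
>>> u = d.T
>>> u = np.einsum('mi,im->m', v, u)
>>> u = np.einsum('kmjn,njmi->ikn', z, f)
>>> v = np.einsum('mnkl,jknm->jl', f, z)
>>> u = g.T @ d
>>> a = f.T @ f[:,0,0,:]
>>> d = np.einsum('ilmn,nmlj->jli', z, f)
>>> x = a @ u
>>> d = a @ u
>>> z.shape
(29, 3, 7, 2)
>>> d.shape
(5, 3, 7, 3)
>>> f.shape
(2, 7, 3, 5)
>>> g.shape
(29, 5)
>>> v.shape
(29, 5)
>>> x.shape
(5, 3, 7, 3)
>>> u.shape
(5, 3)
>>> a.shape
(5, 3, 7, 5)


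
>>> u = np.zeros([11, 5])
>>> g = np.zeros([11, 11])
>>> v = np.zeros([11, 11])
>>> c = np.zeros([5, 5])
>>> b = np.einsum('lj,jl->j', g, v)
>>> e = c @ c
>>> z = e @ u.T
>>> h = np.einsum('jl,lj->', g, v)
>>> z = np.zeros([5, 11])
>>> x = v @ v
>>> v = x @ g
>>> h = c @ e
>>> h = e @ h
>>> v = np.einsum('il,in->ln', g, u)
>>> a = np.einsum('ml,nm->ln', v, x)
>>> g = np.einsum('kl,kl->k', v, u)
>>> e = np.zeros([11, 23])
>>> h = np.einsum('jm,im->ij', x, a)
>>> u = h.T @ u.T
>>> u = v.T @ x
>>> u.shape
(5, 11)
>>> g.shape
(11,)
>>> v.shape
(11, 5)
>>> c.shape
(5, 5)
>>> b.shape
(11,)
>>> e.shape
(11, 23)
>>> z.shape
(5, 11)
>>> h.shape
(5, 11)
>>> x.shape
(11, 11)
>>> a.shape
(5, 11)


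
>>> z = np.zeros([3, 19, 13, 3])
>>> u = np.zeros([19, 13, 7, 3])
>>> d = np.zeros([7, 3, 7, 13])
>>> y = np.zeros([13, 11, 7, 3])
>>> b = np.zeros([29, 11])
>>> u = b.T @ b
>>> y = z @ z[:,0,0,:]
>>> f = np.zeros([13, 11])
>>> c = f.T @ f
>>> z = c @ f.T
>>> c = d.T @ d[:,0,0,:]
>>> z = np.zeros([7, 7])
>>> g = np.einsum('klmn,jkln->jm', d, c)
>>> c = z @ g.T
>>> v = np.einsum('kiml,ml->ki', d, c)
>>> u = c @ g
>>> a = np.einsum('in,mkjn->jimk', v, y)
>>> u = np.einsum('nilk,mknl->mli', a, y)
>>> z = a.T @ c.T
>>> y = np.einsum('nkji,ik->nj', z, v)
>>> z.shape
(19, 3, 7, 7)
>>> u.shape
(3, 3, 7)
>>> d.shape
(7, 3, 7, 13)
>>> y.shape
(19, 7)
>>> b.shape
(29, 11)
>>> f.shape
(13, 11)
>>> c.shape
(7, 13)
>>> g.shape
(13, 7)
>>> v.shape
(7, 3)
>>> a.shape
(13, 7, 3, 19)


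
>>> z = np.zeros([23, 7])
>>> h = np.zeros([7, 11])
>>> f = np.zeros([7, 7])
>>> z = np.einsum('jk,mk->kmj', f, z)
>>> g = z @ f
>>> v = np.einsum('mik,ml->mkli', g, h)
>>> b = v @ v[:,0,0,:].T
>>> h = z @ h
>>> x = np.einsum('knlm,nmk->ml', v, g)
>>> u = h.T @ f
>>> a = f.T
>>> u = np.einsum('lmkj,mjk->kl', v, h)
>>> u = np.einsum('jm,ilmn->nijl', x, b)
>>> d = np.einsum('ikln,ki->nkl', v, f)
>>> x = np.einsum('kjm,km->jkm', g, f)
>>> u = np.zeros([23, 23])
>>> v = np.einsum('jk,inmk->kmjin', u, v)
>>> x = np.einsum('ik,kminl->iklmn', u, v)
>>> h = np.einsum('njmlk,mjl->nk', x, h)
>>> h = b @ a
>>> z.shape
(7, 23, 7)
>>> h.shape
(7, 7, 11, 7)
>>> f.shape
(7, 7)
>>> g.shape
(7, 23, 7)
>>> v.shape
(23, 11, 23, 7, 7)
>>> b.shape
(7, 7, 11, 7)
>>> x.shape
(23, 23, 7, 11, 7)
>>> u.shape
(23, 23)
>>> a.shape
(7, 7)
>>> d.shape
(23, 7, 11)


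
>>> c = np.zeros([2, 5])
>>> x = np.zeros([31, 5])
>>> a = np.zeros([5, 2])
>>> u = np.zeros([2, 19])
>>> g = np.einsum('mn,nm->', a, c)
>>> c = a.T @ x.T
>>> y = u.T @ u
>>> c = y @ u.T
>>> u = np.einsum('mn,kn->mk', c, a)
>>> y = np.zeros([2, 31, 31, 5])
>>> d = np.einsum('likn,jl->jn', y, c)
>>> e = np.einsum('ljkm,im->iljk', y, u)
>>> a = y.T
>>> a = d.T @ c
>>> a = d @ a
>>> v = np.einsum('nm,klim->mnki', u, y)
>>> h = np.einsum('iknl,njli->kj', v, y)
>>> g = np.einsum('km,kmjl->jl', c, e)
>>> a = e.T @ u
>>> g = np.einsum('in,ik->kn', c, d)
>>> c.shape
(19, 2)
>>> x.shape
(31, 5)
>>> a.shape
(31, 31, 2, 5)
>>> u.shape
(19, 5)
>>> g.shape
(5, 2)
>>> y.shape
(2, 31, 31, 5)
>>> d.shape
(19, 5)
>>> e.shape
(19, 2, 31, 31)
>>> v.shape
(5, 19, 2, 31)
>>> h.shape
(19, 31)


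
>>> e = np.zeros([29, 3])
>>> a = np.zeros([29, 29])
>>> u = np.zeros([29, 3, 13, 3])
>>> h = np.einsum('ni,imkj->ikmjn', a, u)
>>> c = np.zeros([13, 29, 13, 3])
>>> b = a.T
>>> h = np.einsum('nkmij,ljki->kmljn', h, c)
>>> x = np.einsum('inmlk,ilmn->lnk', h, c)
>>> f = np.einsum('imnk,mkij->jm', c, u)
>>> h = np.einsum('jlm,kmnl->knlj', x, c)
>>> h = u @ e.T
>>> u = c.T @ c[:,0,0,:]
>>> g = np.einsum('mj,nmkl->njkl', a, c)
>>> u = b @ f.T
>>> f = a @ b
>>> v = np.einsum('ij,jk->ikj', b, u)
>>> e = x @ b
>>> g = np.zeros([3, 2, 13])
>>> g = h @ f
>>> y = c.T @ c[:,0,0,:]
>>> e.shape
(29, 3, 29)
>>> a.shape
(29, 29)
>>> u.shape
(29, 3)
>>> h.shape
(29, 3, 13, 29)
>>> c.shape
(13, 29, 13, 3)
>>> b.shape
(29, 29)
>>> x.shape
(29, 3, 29)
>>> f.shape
(29, 29)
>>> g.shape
(29, 3, 13, 29)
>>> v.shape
(29, 3, 29)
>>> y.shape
(3, 13, 29, 3)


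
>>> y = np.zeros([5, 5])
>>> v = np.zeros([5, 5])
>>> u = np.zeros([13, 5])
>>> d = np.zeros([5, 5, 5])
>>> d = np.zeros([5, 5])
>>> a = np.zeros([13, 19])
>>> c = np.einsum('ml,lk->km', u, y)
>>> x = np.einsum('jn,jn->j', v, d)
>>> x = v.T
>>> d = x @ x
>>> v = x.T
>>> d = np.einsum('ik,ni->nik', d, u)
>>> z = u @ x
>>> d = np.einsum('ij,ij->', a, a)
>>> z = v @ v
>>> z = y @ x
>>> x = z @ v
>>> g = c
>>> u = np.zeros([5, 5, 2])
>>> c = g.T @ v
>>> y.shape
(5, 5)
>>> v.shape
(5, 5)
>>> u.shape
(5, 5, 2)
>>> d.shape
()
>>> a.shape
(13, 19)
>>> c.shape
(13, 5)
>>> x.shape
(5, 5)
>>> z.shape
(5, 5)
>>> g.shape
(5, 13)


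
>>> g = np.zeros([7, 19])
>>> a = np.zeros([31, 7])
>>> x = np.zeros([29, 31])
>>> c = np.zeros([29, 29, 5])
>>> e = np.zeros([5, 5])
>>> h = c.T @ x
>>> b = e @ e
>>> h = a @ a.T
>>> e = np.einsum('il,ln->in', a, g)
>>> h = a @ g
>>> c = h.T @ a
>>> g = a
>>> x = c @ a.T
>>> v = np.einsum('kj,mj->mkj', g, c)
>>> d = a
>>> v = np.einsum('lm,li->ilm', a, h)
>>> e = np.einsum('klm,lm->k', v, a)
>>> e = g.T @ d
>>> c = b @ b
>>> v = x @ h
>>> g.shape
(31, 7)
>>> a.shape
(31, 7)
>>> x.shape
(19, 31)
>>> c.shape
(5, 5)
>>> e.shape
(7, 7)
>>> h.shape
(31, 19)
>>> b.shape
(5, 5)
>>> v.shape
(19, 19)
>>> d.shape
(31, 7)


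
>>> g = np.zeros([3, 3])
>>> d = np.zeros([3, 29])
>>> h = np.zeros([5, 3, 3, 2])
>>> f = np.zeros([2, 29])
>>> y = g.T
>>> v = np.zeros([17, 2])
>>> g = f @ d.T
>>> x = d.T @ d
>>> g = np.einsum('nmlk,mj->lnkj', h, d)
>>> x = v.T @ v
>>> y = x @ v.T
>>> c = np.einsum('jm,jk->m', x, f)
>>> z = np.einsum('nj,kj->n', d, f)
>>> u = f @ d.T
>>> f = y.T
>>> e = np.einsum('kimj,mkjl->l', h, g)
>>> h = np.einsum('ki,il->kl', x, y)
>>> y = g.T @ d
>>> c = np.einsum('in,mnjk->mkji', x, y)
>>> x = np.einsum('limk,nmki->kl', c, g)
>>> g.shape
(3, 5, 2, 29)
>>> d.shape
(3, 29)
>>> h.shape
(2, 17)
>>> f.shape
(17, 2)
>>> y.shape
(29, 2, 5, 29)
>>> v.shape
(17, 2)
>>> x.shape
(2, 29)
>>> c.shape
(29, 29, 5, 2)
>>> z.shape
(3,)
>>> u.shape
(2, 3)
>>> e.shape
(29,)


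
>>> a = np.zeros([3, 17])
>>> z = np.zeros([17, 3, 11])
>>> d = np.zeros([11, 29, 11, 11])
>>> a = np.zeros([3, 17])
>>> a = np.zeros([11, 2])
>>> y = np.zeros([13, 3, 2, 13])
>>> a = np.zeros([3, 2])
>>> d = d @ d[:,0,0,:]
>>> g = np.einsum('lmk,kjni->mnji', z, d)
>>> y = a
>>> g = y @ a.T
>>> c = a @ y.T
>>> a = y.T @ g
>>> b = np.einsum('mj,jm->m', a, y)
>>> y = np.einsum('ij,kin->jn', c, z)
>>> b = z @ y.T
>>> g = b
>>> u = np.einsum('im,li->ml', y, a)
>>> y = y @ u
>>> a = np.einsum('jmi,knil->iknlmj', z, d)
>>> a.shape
(11, 11, 29, 11, 3, 17)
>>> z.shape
(17, 3, 11)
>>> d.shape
(11, 29, 11, 11)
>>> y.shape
(3, 2)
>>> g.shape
(17, 3, 3)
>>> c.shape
(3, 3)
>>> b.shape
(17, 3, 3)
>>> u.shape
(11, 2)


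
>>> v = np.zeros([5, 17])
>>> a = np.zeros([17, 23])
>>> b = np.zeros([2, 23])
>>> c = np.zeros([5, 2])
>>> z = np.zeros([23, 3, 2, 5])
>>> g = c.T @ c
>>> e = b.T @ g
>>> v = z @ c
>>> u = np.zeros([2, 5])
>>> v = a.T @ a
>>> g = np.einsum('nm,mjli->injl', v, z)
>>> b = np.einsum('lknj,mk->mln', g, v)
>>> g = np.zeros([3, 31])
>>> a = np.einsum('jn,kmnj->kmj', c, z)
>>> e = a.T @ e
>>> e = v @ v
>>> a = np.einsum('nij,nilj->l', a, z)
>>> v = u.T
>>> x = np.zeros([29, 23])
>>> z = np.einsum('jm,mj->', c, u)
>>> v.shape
(5, 2)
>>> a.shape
(2,)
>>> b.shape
(23, 5, 3)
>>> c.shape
(5, 2)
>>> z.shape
()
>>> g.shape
(3, 31)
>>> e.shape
(23, 23)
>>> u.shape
(2, 5)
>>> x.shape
(29, 23)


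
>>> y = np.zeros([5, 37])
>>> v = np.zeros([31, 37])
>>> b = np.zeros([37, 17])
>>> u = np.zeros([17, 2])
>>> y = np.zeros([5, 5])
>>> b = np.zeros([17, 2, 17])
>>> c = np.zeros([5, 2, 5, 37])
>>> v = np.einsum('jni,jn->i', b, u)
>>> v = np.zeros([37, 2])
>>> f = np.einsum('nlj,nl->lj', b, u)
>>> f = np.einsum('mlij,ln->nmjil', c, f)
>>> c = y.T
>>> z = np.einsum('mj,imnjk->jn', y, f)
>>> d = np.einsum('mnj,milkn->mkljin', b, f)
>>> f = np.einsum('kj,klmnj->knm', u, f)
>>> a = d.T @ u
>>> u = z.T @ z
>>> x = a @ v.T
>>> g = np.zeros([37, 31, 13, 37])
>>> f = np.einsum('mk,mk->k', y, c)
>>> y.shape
(5, 5)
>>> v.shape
(37, 2)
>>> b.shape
(17, 2, 17)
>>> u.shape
(37, 37)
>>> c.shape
(5, 5)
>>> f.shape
(5,)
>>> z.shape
(5, 37)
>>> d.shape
(17, 5, 37, 17, 5, 2)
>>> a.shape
(2, 5, 17, 37, 5, 2)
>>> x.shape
(2, 5, 17, 37, 5, 37)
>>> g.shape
(37, 31, 13, 37)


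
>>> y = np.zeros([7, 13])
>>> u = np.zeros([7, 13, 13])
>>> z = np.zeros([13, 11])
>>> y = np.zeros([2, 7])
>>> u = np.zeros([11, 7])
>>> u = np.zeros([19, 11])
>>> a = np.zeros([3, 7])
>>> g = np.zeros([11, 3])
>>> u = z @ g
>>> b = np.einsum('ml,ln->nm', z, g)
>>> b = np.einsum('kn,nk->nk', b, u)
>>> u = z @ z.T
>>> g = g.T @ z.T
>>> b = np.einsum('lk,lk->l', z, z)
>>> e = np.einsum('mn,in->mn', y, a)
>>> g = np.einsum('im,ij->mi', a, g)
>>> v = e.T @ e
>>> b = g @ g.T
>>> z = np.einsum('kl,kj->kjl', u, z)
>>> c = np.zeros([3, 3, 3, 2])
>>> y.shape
(2, 7)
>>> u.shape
(13, 13)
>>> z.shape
(13, 11, 13)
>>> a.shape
(3, 7)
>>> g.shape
(7, 3)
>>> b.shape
(7, 7)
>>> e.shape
(2, 7)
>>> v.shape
(7, 7)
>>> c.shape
(3, 3, 3, 2)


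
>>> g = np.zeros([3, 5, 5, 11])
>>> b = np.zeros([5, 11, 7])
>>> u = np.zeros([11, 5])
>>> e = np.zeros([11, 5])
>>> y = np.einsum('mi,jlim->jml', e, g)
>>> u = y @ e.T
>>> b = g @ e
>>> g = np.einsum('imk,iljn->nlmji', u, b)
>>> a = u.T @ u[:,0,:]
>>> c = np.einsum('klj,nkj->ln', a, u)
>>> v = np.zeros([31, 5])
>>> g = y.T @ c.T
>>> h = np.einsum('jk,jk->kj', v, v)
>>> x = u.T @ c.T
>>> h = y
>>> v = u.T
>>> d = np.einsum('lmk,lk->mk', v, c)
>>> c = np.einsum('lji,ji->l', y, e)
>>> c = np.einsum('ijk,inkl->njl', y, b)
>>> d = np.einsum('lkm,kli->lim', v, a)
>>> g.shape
(5, 11, 11)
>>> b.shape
(3, 5, 5, 5)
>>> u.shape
(3, 11, 11)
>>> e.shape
(11, 5)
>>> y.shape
(3, 11, 5)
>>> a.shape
(11, 11, 11)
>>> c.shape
(5, 11, 5)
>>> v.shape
(11, 11, 3)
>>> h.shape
(3, 11, 5)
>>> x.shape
(11, 11, 11)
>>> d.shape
(11, 11, 3)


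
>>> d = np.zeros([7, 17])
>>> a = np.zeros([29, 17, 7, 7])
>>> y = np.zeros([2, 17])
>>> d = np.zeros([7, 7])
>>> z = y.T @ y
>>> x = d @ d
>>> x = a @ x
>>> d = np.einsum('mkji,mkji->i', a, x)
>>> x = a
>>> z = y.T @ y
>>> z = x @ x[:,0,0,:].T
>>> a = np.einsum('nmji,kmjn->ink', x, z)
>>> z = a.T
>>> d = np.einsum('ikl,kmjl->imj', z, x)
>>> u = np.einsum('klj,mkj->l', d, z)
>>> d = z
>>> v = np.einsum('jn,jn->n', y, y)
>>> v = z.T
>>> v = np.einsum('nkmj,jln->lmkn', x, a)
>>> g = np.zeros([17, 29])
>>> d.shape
(29, 29, 7)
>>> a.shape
(7, 29, 29)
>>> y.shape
(2, 17)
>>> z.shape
(29, 29, 7)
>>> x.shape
(29, 17, 7, 7)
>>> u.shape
(17,)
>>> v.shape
(29, 7, 17, 29)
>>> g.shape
(17, 29)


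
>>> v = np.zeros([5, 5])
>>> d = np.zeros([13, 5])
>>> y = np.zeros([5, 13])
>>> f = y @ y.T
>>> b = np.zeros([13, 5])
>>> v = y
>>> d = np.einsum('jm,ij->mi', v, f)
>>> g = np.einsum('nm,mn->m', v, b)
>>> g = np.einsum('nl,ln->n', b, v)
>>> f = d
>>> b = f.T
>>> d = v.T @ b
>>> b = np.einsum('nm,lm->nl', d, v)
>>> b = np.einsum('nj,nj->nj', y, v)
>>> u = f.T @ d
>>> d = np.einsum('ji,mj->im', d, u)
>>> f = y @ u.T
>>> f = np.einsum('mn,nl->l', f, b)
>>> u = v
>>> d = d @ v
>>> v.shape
(5, 13)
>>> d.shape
(13, 13)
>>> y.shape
(5, 13)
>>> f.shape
(13,)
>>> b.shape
(5, 13)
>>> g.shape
(13,)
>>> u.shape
(5, 13)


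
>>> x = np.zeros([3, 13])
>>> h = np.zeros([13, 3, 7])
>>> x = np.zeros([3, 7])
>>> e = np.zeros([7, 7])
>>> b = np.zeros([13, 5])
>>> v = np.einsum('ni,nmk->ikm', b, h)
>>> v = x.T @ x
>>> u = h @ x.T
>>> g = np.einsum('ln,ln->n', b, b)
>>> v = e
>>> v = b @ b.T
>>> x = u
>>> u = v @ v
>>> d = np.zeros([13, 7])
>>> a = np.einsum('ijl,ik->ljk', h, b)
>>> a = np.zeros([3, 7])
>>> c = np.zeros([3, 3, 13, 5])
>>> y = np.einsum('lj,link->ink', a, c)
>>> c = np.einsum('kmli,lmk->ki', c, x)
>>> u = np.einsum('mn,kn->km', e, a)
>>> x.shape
(13, 3, 3)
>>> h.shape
(13, 3, 7)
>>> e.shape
(7, 7)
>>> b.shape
(13, 5)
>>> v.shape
(13, 13)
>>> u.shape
(3, 7)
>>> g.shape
(5,)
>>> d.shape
(13, 7)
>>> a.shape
(3, 7)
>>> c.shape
(3, 5)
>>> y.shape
(3, 13, 5)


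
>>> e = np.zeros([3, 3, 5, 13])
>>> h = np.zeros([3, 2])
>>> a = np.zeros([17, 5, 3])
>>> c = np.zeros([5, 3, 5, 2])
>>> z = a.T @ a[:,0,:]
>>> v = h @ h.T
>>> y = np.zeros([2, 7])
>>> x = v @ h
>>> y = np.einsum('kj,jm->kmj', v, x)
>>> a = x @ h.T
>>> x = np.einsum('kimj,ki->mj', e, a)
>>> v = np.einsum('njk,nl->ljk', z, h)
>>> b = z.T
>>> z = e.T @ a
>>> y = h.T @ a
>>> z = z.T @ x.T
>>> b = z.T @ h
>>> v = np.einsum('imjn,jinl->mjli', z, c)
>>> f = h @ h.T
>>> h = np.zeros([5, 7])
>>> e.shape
(3, 3, 5, 13)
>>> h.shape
(5, 7)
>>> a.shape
(3, 3)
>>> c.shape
(5, 3, 5, 2)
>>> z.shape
(3, 3, 5, 5)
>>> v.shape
(3, 5, 2, 3)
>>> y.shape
(2, 3)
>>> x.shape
(5, 13)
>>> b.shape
(5, 5, 3, 2)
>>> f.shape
(3, 3)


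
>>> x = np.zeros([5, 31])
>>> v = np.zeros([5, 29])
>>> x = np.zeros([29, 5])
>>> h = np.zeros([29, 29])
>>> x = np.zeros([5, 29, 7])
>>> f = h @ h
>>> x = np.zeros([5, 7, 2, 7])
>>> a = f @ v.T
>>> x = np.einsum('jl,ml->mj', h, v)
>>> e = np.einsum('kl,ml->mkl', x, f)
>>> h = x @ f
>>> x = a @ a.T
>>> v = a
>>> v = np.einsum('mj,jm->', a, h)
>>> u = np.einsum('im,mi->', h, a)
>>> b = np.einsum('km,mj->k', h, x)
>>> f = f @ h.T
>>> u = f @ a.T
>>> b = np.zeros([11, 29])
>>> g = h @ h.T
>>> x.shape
(29, 29)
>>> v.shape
()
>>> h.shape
(5, 29)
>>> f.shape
(29, 5)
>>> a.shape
(29, 5)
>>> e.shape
(29, 5, 29)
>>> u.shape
(29, 29)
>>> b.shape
(11, 29)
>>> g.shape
(5, 5)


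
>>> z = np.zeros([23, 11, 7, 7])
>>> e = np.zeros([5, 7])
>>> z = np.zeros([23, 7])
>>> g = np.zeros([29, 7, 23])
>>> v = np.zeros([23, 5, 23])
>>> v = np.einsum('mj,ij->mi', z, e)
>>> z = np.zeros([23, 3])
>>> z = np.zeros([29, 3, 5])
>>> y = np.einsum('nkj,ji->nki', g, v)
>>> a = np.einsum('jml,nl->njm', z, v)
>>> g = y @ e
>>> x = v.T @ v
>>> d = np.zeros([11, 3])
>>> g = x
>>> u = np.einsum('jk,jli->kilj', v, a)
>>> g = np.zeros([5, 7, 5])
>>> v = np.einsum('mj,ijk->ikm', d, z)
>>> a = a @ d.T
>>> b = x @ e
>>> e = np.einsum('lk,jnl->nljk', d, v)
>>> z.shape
(29, 3, 5)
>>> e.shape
(5, 11, 29, 3)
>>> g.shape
(5, 7, 5)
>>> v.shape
(29, 5, 11)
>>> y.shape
(29, 7, 5)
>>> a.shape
(23, 29, 11)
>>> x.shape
(5, 5)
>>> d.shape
(11, 3)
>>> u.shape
(5, 3, 29, 23)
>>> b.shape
(5, 7)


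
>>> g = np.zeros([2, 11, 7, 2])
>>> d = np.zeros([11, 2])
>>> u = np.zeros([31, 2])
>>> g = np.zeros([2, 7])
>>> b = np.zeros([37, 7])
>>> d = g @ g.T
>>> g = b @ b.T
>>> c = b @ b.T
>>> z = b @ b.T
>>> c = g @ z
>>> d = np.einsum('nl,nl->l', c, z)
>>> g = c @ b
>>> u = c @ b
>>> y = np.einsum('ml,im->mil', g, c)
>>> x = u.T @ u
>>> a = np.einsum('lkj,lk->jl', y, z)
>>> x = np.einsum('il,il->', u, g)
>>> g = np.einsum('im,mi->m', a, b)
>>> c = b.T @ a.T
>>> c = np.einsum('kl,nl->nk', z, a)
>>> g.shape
(37,)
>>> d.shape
(37,)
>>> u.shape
(37, 7)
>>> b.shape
(37, 7)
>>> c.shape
(7, 37)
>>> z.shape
(37, 37)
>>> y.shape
(37, 37, 7)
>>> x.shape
()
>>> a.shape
(7, 37)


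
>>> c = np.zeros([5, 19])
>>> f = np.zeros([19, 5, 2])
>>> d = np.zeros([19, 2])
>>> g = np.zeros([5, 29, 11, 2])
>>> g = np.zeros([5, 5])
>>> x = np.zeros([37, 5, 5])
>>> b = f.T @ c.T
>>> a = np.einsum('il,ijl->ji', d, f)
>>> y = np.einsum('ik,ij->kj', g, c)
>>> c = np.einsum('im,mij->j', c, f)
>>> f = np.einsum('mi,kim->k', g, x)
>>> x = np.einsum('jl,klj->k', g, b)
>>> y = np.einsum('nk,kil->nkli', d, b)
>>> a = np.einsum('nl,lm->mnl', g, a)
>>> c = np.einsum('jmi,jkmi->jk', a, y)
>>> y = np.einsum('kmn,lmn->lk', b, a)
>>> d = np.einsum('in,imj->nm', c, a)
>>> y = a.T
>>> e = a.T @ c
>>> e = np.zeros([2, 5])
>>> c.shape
(19, 2)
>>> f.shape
(37,)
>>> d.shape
(2, 5)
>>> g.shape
(5, 5)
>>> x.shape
(2,)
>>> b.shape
(2, 5, 5)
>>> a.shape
(19, 5, 5)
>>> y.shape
(5, 5, 19)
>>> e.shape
(2, 5)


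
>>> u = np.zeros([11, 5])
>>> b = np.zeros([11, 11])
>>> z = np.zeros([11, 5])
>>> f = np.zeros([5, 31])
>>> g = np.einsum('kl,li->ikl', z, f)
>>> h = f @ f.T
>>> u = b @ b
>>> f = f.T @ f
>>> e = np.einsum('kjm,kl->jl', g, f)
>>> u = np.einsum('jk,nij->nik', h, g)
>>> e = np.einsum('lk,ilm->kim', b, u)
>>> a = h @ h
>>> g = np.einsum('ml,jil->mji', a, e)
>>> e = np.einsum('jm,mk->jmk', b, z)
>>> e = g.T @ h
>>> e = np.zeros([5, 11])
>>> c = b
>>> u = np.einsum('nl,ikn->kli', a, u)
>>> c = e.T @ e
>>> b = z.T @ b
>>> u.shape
(11, 5, 31)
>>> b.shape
(5, 11)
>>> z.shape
(11, 5)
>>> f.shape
(31, 31)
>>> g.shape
(5, 11, 31)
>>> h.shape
(5, 5)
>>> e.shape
(5, 11)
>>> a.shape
(5, 5)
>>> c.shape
(11, 11)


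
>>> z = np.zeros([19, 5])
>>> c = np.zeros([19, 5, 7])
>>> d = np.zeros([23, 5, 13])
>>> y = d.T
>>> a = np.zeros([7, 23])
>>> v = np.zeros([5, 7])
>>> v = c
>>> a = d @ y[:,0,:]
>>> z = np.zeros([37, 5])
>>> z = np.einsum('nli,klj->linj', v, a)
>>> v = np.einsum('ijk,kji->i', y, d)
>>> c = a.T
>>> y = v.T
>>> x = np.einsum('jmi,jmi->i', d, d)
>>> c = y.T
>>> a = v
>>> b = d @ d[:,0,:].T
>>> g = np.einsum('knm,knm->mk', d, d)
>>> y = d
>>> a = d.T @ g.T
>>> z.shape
(5, 7, 19, 23)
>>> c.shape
(13,)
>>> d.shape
(23, 5, 13)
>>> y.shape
(23, 5, 13)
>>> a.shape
(13, 5, 13)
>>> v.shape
(13,)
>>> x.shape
(13,)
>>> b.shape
(23, 5, 23)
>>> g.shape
(13, 23)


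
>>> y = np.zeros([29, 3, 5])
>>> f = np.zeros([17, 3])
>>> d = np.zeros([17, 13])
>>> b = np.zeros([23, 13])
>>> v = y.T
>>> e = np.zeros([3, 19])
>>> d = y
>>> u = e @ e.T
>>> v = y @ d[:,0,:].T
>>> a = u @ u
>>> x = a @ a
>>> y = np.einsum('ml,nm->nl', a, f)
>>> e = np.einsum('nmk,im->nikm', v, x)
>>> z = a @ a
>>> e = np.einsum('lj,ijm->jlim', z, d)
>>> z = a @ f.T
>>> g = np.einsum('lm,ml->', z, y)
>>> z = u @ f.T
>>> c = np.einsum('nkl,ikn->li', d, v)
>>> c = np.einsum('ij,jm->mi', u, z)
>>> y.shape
(17, 3)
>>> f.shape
(17, 3)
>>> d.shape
(29, 3, 5)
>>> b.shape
(23, 13)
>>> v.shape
(29, 3, 29)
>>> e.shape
(3, 3, 29, 5)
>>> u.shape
(3, 3)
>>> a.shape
(3, 3)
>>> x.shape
(3, 3)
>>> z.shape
(3, 17)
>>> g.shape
()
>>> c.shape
(17, 3)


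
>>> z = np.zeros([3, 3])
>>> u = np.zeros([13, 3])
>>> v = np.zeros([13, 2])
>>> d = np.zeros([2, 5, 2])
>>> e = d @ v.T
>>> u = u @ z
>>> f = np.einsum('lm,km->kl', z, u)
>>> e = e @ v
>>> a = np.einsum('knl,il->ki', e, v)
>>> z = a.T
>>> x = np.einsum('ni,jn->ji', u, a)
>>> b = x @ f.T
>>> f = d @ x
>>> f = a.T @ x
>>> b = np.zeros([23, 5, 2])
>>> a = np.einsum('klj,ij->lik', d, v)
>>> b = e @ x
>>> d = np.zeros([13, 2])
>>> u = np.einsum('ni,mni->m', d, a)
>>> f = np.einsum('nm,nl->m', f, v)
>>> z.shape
(13, 2)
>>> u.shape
(5,)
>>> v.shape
(13, 2)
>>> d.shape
(13, 2)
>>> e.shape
(2, 5, 2)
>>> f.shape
(3,)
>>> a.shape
(5, 13, 2)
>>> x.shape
(2, 3)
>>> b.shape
(2, 5, 3)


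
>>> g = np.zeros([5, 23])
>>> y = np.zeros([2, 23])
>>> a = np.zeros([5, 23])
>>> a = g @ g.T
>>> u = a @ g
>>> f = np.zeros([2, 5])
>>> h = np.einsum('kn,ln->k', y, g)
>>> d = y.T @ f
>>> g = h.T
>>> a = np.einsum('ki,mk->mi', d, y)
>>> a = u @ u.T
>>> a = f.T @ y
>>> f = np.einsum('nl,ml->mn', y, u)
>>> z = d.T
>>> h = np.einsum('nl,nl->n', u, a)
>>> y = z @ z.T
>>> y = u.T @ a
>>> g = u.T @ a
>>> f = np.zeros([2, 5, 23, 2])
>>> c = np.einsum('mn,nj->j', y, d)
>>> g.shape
(23, 23)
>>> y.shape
(23, 23)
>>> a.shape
(5, 23)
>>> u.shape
(5, 23)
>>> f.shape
(2, 5, 23, 2)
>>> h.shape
(5,)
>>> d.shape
(23, 5)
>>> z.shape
(5, 23)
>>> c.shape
(5,)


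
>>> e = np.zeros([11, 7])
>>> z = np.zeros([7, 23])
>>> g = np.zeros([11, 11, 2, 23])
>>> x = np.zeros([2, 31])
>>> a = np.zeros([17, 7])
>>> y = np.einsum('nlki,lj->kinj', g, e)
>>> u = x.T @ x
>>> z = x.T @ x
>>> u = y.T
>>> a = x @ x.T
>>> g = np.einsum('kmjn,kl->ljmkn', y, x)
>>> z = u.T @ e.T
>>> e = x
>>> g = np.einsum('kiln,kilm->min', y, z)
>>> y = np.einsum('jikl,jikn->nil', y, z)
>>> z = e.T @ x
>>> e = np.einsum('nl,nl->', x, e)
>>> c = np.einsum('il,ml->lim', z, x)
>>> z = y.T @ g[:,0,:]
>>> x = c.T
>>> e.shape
()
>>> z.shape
(7, 23, 7)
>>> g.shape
(11, 23, 7)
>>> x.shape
(2, 31, 31)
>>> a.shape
(2, 2)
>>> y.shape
(11, 23, 7)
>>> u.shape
(7, 11, 23, 2)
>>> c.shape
(31, 31, 2)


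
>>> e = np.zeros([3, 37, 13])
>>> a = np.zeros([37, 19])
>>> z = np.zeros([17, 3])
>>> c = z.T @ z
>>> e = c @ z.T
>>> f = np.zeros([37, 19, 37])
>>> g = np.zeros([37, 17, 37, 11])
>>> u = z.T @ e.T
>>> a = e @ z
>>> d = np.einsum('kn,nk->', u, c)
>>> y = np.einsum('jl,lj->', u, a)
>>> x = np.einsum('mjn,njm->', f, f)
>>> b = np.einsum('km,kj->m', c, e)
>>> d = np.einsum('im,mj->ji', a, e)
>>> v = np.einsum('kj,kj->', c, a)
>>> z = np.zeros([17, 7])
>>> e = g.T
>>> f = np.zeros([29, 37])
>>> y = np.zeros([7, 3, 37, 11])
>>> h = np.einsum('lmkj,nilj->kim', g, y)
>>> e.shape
(11, 37, 17, 37)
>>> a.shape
(3, 3)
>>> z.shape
(17, 7)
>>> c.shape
(3, 3)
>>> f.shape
(29, 37)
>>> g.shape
(37, 17, 37, 11)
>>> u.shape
(3, 3)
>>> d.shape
(17, 3)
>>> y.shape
(7, 3, 37, 11)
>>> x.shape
()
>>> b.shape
(3,)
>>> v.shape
()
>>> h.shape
(37, 3, 17)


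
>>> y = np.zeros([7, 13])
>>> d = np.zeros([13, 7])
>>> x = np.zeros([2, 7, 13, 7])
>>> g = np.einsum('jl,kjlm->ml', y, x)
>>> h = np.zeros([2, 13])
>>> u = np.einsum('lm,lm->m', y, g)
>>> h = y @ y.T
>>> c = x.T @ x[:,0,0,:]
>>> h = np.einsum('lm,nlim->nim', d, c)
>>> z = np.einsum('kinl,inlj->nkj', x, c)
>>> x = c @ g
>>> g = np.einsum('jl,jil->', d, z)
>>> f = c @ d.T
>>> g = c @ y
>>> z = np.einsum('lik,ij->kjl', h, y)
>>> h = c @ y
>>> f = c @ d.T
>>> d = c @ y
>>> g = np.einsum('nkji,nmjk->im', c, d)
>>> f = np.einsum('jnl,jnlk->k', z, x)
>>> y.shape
(7, 13)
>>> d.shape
(7, 13, 7, 13)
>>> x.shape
(7, 13, 7, 13)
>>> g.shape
(7, 13)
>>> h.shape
(7, 13, 7, 13)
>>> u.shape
(13,)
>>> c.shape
(7, 13, 7, 7)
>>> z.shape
(7, 13, 7)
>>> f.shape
(13,)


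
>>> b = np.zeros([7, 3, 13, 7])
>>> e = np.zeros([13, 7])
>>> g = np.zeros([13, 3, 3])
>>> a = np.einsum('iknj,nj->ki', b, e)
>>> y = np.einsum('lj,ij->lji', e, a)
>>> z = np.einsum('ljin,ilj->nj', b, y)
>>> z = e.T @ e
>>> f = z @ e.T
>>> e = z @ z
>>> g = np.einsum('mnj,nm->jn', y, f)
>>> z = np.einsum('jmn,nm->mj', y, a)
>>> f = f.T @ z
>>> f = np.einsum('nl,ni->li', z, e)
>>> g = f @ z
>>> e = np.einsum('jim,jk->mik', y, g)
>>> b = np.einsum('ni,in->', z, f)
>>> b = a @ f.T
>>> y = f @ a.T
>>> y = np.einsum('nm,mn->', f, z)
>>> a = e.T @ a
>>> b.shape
(3, 13)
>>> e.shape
(3, 7, 13)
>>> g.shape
(13, 13)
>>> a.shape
(13, 7, 7)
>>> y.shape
()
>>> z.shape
(7, 13)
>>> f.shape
(13, 7)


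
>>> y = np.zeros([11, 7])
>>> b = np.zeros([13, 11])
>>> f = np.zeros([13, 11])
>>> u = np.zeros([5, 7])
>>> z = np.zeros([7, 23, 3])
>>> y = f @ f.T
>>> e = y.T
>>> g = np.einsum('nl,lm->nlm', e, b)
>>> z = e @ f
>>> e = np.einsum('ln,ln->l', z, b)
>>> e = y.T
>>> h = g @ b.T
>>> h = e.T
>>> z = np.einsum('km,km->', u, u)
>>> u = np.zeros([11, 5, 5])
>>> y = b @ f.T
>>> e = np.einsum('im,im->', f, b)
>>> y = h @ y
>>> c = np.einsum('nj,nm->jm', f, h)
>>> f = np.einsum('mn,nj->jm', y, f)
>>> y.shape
(13, 13)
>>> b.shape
(13, 11)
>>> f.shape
(11, 13)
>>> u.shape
(11, 5, 5)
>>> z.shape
()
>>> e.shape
()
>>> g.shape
(13, 13, 11)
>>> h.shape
(13, 13)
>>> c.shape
(11, 13)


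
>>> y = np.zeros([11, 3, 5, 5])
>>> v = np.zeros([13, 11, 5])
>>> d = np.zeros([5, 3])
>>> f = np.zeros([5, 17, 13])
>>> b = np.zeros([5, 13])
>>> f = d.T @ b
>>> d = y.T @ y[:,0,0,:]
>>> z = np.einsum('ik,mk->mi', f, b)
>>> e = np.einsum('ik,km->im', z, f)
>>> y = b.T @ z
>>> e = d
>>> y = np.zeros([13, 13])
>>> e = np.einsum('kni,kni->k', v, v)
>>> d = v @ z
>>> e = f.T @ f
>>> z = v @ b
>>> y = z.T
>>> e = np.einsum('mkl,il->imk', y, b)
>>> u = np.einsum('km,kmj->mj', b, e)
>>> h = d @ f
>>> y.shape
(13, 11, 13)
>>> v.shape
(13, 11, 5)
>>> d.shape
(13, 11, 3)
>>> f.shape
(3, 13)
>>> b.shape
(5, 13)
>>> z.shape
(13, 11, 13)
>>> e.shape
(5, 13, 11)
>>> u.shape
(13, 11)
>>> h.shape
(13, 11, 13)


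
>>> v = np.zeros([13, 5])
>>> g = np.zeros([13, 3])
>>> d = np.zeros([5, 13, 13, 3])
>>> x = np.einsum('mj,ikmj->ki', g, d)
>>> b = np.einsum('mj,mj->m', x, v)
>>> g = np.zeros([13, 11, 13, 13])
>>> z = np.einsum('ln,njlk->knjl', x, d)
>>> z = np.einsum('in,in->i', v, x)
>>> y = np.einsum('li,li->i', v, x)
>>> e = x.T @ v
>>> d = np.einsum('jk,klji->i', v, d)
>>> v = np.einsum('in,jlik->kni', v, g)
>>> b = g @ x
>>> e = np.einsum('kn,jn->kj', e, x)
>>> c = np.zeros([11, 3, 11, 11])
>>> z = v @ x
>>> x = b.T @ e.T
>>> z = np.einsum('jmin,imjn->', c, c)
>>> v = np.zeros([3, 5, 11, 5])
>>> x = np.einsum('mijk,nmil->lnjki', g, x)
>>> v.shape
(3, 5, 11, 5)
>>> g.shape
(13, 11, 13, 13)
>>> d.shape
(3,)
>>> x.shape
(5, 5, 13, 13, 11)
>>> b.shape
(13, 11, 13, 5)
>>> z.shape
()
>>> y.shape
(5,)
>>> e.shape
(5, 13)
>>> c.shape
(11, 3, 11, 11)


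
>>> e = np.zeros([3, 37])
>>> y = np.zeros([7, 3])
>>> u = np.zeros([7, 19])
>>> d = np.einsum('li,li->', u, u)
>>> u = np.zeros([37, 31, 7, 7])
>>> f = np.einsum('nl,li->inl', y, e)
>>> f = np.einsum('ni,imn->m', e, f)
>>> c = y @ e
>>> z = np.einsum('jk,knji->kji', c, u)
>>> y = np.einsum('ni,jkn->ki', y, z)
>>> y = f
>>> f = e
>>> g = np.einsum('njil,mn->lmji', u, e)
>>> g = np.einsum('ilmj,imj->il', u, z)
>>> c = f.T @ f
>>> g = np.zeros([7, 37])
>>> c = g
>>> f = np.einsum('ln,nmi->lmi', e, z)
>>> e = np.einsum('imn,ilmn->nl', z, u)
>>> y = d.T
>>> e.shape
(7, 31)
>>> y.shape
()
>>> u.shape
(37, 31, 7, 7)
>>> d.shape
()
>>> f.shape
(3, 7, 7)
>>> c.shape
(7, 37)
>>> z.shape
(37, 7, 7)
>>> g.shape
(7, 37)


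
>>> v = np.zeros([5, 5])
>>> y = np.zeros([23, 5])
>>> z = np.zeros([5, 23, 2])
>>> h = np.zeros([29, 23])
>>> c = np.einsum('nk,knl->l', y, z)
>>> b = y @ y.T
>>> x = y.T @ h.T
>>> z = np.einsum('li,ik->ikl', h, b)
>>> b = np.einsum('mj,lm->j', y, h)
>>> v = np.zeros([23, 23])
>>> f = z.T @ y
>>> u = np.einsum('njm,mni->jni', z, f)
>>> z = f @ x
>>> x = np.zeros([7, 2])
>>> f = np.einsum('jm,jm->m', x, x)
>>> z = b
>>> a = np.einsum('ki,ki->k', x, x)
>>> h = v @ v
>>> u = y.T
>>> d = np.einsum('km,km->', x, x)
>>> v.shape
(23, 23)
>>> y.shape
(23, 5)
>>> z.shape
(5,)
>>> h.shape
(23, 23)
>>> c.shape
(2,)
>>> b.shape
(5,)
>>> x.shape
(7, 2)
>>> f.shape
(2,)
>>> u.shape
(5, 23)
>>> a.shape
(7,)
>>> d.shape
()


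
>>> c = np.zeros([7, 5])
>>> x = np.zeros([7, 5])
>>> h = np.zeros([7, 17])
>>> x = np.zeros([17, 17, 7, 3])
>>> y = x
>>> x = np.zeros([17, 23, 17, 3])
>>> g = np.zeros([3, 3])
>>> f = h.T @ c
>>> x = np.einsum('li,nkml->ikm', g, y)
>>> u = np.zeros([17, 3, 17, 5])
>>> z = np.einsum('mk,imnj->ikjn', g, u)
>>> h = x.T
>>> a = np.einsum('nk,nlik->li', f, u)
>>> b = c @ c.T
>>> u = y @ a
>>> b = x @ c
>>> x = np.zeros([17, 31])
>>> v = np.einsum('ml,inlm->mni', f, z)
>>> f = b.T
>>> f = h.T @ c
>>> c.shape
(7, 5)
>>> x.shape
(17, 31)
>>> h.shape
(7, 17, 3)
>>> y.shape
(17, 17, 7, 3)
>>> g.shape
(3, 3)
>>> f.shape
(3, 17, 5)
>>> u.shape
(17, 17, 7, 17)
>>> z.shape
(17, 3, 5, 17)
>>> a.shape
(3, 17)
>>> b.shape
(3, 17, 5)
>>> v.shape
(17, 3, 17)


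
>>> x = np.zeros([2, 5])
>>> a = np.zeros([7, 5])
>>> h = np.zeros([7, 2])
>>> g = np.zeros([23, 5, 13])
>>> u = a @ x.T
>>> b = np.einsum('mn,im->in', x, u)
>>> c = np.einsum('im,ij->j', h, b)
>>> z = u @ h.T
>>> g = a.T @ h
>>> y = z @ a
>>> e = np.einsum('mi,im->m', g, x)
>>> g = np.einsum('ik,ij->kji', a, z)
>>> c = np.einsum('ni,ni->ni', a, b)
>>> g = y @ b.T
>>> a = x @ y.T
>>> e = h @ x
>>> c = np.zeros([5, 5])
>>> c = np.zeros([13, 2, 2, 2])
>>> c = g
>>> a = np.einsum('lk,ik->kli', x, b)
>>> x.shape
(2, 5)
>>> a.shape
(5, 2, 7)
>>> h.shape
(7, 2)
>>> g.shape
(7, 7)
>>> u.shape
(7, 2)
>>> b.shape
(7, 5)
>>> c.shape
(7, 7)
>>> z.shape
(7, 7)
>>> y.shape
(7, 5)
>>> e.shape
(7, 5)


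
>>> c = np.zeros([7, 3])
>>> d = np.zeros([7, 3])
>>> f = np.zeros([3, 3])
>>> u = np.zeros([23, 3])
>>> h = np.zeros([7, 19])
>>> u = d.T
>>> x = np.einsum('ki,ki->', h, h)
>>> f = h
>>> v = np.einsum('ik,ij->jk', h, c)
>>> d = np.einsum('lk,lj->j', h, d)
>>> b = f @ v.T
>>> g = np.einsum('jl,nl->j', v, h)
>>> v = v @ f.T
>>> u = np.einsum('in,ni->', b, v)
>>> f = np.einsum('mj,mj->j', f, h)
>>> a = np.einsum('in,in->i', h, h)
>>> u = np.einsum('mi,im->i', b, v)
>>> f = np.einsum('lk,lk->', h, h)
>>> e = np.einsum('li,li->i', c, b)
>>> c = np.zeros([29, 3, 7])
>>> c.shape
(29, 3, 7)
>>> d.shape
(3,)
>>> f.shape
()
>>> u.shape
(3,)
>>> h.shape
(7, 19)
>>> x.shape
()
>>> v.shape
(3, 7)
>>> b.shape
(7, 3)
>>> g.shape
(3,)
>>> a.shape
(7,)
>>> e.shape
(3,)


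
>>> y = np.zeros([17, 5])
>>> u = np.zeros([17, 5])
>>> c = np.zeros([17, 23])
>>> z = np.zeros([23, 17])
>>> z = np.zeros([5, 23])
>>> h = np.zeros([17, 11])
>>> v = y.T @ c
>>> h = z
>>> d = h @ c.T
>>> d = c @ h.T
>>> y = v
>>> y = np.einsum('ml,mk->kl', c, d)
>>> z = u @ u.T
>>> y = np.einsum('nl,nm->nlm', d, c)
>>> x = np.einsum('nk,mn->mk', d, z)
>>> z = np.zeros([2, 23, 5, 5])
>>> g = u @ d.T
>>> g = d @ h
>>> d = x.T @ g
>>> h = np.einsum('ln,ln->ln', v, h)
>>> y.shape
(17, 5, 23)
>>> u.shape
(17, 5)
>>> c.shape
(17, 23)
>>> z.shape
(2, 23, 5, 5)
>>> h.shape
(5, 23)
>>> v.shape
(5, 23)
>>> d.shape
(5, 23)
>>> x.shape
(17, 5)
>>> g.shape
(17, 23)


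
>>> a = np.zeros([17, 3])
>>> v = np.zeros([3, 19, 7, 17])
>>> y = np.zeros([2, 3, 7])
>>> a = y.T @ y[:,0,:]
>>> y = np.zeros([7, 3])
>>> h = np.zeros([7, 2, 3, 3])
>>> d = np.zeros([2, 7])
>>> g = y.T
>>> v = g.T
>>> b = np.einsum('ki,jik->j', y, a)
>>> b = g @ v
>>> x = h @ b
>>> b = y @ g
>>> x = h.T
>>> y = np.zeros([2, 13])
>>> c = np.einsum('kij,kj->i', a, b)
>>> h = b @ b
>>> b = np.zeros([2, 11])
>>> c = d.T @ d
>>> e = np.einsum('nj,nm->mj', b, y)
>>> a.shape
(7, 3, 7)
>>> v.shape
(7, 3)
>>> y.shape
(2, 13)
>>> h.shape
(7, 7)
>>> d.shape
(2, 7)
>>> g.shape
(3, 7)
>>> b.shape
(2, 11)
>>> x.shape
(3, 3, 2, 7)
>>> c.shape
(7, 7)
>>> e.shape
(13, 11)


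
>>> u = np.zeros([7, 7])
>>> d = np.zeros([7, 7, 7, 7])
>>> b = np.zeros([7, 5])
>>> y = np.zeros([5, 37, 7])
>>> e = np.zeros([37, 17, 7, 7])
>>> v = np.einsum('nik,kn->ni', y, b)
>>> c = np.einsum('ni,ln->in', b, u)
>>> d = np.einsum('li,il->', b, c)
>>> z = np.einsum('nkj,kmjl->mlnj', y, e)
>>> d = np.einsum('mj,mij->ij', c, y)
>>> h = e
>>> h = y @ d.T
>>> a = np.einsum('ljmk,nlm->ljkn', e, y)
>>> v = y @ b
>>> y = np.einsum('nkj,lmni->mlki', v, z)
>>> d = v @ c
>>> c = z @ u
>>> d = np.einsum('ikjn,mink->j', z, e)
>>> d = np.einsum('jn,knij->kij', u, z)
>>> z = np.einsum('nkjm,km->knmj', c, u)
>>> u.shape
(7, 7)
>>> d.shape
(17, 5, 7)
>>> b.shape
(7, 5)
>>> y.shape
(7, 17, 37, 7)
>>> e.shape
(37, 17, 7, 7)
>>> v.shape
(5, 37, 5)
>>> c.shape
(17, 7, 5, 7)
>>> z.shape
(7, 17, 7, 5)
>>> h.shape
(5, 37, 37)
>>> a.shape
(37, 17, 7, 5)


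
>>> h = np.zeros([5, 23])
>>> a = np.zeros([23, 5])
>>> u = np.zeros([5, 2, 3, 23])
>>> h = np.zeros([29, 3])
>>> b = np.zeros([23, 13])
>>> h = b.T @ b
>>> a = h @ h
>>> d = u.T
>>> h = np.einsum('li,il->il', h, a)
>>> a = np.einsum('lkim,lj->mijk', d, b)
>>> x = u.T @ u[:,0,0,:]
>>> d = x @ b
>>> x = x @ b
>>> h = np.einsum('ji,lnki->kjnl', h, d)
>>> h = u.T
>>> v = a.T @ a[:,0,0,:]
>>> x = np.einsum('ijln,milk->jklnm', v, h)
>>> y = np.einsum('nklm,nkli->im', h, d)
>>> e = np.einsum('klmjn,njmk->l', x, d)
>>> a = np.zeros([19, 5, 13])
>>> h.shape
(23, 3, 2, 5)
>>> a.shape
(19, 5, 13)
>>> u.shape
(5, 2, 3, 23)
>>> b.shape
(23, 13)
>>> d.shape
(23, 3, 2, 13)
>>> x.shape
(13, 5, 2, 3, 23)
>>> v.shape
(3, 13, 2, 3)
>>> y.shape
(13, 5)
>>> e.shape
(5,)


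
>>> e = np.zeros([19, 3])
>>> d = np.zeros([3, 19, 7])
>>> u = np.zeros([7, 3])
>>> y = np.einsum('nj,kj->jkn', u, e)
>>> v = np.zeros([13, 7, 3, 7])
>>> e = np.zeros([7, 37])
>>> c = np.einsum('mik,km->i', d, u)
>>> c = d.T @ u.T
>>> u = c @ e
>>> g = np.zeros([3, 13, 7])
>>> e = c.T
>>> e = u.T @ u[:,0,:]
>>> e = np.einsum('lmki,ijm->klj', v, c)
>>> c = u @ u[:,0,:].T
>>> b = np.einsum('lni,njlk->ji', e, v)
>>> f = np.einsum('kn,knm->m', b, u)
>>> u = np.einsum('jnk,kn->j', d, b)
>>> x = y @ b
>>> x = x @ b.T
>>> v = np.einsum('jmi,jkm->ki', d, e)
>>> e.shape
(3, 13, 19)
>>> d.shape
(3, 19, 7)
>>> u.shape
(3,)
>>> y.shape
(3, 19, 7)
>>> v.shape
(13, 7)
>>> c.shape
(7, 19, 7)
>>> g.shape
(3, 13, 7)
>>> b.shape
(7, 19)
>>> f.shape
(37,)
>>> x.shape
(3, 19, 7)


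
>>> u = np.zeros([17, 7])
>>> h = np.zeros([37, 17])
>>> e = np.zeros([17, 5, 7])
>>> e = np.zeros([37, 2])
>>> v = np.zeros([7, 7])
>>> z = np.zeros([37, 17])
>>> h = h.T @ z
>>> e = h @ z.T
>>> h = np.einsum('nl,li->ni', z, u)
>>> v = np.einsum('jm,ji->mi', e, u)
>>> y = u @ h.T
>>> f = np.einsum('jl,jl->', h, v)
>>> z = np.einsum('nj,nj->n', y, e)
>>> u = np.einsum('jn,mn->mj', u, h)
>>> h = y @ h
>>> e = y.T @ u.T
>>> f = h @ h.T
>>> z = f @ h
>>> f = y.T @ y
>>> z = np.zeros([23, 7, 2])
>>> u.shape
(37, 17)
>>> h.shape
(17, 7)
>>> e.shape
(37, 37)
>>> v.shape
(37, 7)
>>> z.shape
(23, 7, 2)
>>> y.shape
(17, 37)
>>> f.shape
(37, 37)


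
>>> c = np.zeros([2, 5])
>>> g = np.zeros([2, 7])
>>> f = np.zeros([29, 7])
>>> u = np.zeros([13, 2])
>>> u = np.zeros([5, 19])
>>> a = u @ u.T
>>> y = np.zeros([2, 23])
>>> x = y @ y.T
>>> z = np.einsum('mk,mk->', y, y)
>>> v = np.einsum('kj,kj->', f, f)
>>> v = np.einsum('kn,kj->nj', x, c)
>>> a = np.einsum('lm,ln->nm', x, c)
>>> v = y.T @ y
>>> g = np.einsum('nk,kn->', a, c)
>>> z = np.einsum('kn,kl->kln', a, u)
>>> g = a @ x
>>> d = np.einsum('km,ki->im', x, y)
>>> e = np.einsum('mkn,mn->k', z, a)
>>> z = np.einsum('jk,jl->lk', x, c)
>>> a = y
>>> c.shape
(2, 5)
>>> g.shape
(5, 2)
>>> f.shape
(29, 7)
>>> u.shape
(5, 19)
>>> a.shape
(2, 23)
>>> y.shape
(2, 23)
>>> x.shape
(2, 2)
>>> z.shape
(5, 2)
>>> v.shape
(23, 23)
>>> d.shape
(23, 2)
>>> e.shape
(19,)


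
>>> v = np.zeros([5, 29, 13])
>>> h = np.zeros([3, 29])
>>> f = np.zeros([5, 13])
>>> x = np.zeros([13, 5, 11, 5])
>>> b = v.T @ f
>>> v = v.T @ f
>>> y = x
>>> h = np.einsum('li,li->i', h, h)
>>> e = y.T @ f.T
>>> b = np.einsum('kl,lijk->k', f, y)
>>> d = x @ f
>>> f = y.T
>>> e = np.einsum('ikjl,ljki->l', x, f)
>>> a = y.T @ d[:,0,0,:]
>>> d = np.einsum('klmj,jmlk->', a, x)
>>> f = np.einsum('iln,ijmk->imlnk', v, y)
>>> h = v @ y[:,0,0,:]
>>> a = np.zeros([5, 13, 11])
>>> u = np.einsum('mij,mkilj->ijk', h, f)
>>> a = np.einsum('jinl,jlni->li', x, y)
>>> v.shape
(13, 29, 13)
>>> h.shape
(13, 29, 5)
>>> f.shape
(13, 11, 29, 13, 5)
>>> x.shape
(13, 5, 11, 5)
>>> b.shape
(5,)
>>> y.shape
(13, 5, 11, 5)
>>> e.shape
(5,)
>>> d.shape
()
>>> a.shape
(5, 5)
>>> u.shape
(29, 5, 11)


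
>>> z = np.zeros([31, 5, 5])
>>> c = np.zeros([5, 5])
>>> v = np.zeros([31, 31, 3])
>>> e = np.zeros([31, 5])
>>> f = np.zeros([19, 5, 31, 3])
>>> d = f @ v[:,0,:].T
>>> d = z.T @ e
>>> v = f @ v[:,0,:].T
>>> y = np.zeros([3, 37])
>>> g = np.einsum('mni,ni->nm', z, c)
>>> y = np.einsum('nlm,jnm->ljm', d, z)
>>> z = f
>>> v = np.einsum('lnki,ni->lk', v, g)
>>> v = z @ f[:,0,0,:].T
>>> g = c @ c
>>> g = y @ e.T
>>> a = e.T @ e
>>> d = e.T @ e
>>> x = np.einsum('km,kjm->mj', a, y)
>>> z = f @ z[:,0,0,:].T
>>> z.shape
(19, 5, 31, 19)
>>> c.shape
(5, 5)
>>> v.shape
(19, 5, 31, 19)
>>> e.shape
(31, 5)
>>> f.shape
(19, 5, 31, 3)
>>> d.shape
(5, 5)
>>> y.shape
(5, 31, 5)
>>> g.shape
(5, 31, 31)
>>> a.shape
(5, 5)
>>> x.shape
(5, 31)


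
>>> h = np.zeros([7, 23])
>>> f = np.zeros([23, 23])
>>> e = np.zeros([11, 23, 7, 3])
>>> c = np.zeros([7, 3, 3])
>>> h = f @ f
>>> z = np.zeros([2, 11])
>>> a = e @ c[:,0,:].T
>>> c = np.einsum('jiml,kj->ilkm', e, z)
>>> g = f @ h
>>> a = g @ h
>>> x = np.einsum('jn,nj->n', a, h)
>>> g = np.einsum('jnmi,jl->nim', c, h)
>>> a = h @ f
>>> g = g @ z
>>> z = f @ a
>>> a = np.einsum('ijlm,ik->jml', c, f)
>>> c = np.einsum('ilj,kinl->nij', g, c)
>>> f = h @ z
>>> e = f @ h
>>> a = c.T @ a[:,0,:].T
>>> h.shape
(23, 23)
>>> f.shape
(23, 23)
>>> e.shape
(23, 23)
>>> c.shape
(2, 3, 11)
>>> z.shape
(23, 23)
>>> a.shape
(11, 3, 3)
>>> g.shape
(3, 7, 11)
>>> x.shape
(23,)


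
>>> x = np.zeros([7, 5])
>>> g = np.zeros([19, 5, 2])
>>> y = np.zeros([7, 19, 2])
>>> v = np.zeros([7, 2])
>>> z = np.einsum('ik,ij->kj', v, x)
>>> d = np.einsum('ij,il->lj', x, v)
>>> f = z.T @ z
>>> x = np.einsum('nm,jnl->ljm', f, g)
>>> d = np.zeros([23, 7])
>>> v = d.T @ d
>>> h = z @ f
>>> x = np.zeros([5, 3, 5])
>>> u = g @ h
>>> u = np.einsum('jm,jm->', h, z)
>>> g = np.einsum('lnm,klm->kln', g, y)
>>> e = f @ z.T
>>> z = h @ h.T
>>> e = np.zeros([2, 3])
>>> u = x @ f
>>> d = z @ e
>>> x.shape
(5, 3, 5)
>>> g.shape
(7, 19, 5)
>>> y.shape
(7, 19, 2)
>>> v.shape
(7, 7)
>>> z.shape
(2, 2)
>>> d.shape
(2, 3)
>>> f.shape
(5, 5)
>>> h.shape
(2, 5)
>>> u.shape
(5, 3, 5)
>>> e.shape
(2, 3)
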